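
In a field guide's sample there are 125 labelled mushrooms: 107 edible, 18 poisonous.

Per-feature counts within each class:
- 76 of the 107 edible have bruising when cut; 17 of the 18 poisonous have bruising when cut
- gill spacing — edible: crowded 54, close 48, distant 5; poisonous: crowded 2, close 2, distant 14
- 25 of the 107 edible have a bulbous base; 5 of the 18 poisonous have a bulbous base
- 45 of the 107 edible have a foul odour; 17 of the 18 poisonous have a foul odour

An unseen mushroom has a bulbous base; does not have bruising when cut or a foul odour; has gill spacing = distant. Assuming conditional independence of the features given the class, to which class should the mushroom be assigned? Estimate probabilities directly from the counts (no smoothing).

edible

edible: (107/125) × (31/107) × (5/107) × (25/107) × (62/107) ≈ 0.00156892
poisonous: (18/125) × (1/18) × (14/18) × (5/18) × (1/18) ≈ 0.0000960219
Highest score → edible.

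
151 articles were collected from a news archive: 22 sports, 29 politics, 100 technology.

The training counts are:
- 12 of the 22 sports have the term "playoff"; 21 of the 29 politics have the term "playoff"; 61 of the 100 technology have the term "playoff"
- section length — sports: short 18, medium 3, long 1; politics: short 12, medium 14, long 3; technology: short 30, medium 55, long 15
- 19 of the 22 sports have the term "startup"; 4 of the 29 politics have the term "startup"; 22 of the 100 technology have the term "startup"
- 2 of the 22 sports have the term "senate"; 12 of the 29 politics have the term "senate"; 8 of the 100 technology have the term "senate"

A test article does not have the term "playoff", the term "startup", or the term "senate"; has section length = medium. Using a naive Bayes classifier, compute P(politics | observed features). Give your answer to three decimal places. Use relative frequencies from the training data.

sports: (22/151) × (10/22) × (3/22) × (3/22) × (20/22) ≈ 0.00111951
politics: (29/151) × (8/29) × (14/29) × (25/29) × (17/29) ≈ 0.0129252
technology: (100/151) × (39/100) × (55/100) × (78/100) × (92/100) ≈ 0.101937
P(politics | x) = 0.0129252 / 0.11598171 ≈ 0.111

0.111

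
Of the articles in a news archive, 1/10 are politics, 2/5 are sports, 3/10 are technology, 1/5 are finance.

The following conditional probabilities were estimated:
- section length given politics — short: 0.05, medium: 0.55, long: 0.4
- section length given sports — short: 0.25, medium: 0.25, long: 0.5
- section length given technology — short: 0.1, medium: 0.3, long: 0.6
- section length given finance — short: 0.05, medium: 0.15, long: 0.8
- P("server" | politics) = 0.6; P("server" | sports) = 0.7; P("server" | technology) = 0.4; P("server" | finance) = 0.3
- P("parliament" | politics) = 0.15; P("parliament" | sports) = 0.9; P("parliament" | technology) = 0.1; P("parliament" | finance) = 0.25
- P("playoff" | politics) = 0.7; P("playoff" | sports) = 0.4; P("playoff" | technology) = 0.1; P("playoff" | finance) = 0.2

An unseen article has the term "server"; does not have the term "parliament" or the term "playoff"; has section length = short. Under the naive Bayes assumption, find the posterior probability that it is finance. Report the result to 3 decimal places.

politics: 0.1 × 0.05 × 0.6 × (1−0.15) × (1−0.7) = 0.000765
sports: 0.4 × 0.25 × 0.7 × (1−0.9) × (1−0.4) = 0.0042
technology: 0.3 × 0.1 × 0.4 × (1−0.1) × (1−0.1) = 0.00972
finance: 0.2 × 0.05 × 0.3 × (1−0.25) × (1−0.2) = 0.0018
P(finance | x) = 0.0018 / 0.016485 ≈ 0.109

0.109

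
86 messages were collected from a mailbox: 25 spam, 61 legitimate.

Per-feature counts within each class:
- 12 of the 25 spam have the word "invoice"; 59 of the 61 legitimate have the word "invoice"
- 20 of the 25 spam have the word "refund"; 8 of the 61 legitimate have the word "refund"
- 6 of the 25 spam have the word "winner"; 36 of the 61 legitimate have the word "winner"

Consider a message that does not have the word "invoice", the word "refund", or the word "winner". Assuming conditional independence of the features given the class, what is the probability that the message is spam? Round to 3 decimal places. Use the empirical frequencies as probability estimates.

spam: (25/86) × (13/25) × (5/25) × (19/25) ≈ 0.0229767
legitimate: (61/86) × (2/61) × (53/61) × (25/61) ≈ 0.00828109
P(spam | x) = 0.0229767 / 0.03125779 ≈ 0.735

0.735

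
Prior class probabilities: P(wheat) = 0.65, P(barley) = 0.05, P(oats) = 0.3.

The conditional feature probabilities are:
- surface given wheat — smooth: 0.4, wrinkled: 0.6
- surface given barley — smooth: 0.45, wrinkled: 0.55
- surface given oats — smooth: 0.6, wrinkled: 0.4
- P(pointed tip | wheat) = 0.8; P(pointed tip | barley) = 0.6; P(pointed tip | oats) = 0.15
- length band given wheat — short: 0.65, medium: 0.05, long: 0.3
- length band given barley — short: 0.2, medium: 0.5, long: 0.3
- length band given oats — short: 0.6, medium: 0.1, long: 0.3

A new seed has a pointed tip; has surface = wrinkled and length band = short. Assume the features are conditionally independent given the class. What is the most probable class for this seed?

wheat: 0.65 × 0.6 × 0.8 × 0.65 = 0.2028
barley: 0.05 × 0.55 × 0.6 × 0.2 = 0.0033
oats: 0.3 × 0.4 × 0.15 × 0.6 = 0.0108
Highest score → wheat.

wheat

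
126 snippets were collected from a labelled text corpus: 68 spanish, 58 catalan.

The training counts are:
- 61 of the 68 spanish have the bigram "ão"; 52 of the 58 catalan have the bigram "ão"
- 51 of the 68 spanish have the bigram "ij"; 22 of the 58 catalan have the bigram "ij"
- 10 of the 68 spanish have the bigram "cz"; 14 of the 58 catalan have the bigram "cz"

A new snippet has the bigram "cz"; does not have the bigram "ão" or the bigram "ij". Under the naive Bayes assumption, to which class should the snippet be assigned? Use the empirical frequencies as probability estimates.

catalan

spanish: (68/126) × (7/68) × (17/68) × (10/68) ≈ 0.00204248
catalan: (58/126) × (6/58) × (36/58) × (14/58) ≈ 0.00713436
Highest score → catalan.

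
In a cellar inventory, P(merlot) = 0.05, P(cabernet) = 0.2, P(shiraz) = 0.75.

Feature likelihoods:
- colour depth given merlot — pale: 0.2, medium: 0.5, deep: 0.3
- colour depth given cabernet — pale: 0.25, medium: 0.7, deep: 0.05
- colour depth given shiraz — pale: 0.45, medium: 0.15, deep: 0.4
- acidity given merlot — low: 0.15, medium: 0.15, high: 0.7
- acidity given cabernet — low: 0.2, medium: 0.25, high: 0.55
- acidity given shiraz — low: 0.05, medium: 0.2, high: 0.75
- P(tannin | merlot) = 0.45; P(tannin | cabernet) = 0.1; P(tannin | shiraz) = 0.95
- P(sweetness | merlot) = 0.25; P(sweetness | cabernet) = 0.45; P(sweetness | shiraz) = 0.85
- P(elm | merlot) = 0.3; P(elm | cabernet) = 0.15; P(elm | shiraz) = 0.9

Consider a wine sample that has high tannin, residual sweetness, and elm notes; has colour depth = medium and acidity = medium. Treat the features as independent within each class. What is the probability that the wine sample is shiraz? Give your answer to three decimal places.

0.978

merlot: 0.05 × 0.5 × 0.15 × 0.45 × 0.25 × 0.3 = 0.0001265625
cabernet: 0.2 × 0.7 × 0.25 × 0.1 × 0.45 × 0.15 = 0.00023625
shiraz: 0.75 × 0.15 × 0.2 × 0.95 × 0.85 × 0.9 = 0.016351875
P(shiraz | x) = 0.016351875 / 0.0167146875 ≈ 0.978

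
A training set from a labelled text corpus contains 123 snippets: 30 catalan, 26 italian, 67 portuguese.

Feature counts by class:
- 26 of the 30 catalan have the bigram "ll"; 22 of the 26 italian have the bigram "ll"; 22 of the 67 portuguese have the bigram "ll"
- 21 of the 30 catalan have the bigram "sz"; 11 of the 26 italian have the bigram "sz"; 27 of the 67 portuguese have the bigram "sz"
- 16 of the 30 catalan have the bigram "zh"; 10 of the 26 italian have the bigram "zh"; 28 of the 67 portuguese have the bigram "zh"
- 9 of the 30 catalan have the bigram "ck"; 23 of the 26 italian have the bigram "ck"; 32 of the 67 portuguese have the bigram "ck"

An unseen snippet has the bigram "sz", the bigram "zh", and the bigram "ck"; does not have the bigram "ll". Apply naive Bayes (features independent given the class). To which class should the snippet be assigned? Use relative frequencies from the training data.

catalan: (30/123) × (4/30) × (21/30) × (16/30) × (9/30) ≈ 0.00364228
italian: (26/123) × (4/26) × (11/26) × (10/26) × (23/26) ≈ 0.00468118
portuguese: (67/123) × (45/67) × (27/67) × (28/67) × (32/67) ≈ 0.0294276
Highest score → portuguese.

portuguese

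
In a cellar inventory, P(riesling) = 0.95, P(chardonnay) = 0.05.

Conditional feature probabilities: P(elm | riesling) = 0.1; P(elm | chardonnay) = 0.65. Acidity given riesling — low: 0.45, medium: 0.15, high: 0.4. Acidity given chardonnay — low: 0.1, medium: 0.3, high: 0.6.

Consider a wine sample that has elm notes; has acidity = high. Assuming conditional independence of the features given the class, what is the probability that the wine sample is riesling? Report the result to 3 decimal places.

0.661

riesling: 0.95 × 0.1 × 0.4 = 0.038
chardonnay: 0.05 × 0.65 × 0.6 = 0.0195
P(riesling | x) = 0.038 / 0.0575 ≈ 0.661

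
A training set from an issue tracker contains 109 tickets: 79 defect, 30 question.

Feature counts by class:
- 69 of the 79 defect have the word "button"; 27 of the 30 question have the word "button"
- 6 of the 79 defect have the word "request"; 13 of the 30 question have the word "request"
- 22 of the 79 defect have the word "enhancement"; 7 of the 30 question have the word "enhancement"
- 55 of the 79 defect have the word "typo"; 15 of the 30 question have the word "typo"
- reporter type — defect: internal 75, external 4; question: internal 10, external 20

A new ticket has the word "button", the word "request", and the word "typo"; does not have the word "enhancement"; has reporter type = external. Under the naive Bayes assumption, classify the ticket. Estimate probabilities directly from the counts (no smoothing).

defect: (79/109) × (69/79) × (6/79) × (57/79) × (55/79) × (4/79) ≈ 0.00122282
question: (30/109) × (27/30) × (13/30) × (23/30) × (15/30) × (20/30) ≈ 0.0274312
Highest score → question.

question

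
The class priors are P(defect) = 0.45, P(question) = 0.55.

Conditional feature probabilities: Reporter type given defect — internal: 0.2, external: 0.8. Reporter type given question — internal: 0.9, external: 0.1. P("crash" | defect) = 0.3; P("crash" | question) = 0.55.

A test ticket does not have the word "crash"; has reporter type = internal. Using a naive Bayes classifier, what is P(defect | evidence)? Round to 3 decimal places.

0.220

defect: 0.45 × 0.2 × (1−0.3) = 0.063
question: 0.55 × 0.9 × (1−0.55) = 0.22275
P(defect | x) = 0.063 / 0.28575 ≈ 0.220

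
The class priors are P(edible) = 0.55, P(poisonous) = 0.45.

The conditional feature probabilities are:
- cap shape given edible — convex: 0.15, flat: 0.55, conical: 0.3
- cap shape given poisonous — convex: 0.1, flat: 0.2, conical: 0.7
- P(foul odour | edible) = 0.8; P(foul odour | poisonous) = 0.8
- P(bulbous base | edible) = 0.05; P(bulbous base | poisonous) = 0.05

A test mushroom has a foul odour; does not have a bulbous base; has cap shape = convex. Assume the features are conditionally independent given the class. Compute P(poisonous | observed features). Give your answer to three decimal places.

edible: 0.55 × 0.15 × 0.8 × (1−0.05) = 0.0627
poisonous: 0.45 × 0.1 × 0.8 × (1−0.05) = 0.0342
P(poisonous | x) = 0.0342 / 0.0969 ≈ 0.353

0.353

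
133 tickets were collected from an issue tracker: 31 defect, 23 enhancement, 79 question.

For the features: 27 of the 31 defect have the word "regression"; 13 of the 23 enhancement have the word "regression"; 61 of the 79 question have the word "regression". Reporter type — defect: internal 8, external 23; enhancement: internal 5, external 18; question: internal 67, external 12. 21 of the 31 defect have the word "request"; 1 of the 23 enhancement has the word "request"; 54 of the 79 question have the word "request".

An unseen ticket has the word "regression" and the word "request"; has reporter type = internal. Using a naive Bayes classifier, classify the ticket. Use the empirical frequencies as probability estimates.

question

defect: (31/133) × (27/31) × (8/31) × (21/31) ≈ 0.0354893
enhancement: (23/133) × (13/23) × (5/23) × (1/23) ≈ 0.00092386
question: (79/133) × (61/79) × (67/79) × (54/79) ≈ 0.265884
Highest score → question.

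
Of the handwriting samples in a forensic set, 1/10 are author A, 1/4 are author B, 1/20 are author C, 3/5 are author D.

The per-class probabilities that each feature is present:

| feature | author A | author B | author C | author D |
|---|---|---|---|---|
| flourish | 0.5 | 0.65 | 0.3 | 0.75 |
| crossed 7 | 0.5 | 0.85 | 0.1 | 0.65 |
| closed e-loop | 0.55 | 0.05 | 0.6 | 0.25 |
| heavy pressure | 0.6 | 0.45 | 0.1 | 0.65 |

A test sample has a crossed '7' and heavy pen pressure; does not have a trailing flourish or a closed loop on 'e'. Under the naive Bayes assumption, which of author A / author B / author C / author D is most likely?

author D

author A: 0.1 × (1−0.5) × 0.5 × (1−0.55) × 0.6 = 0.00675
author B: 0.25 × (1−0.65) × 0.85 × (1−0.05) × 0.45 = 0.0317953125
author C: 0.05 × (1−0.3) × 0.1 × (1−0.6) × 0.1 = 0.00014
author D: 0.6 × (1−0.75) × 0.65 × (1−0.25) × 0.65 = 0.04753125
Highest score → author D.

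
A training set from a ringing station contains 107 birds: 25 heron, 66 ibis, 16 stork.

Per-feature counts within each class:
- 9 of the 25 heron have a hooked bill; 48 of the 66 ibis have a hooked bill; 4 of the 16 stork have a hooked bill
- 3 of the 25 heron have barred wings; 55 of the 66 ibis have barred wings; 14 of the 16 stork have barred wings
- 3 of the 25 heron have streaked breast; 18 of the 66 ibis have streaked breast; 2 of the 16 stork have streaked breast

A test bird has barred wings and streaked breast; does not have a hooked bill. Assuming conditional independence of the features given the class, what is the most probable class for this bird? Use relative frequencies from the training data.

heron: (25/107) × (16/25) × (3/25) × (3/25) ≈ 0.00215327
ibis: (66/107) × (18/66) × (55/66) × (18/66) ≈ 0.0382328
stork: (16/107) × (12/16) × (14/16) × (2/16) ≈ 0.0122664
Highest score → ibis.

ibis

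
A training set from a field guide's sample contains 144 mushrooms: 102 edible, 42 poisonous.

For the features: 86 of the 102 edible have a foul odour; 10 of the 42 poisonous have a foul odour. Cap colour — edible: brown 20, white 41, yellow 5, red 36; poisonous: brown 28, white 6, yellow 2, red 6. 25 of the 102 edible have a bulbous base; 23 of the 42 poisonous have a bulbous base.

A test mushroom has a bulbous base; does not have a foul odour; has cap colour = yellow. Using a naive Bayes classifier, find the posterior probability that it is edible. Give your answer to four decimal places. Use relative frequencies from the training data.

0.1872

edible: (102/144) × (16/102) × (5/102) × (25/102) ≈ 0.00133496
poisonous: (42/144) × (32/42) × (2/42) × (23/42) ≈ 0.00579491
P(edible | x) = 0.00133496 / 0.00712987 ≈ 0.1872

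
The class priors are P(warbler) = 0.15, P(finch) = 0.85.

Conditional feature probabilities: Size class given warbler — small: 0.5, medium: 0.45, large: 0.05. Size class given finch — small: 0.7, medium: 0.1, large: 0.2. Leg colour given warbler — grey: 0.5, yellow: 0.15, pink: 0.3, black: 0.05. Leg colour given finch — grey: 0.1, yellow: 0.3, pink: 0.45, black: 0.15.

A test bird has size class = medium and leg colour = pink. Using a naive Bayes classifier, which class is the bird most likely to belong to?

finch

warbler: 0.15 × 0.45 × 0.3 = 0.02025
finch: 0.85 × 0.1 × 0.45 = 0.03825
Highest score → finch.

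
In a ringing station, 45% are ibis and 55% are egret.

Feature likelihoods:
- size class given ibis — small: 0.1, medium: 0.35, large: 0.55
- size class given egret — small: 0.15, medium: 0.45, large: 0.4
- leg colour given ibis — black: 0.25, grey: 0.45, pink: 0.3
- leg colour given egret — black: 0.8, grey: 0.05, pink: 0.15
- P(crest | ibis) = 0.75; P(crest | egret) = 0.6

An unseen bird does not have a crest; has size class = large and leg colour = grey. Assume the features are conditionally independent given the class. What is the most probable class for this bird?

ibis: 0.45 × 0.55 × 0.45 × (1−0.75) = 0.02784375
egret: 0.55 × 0.4 × 0.05 × (1−0.6) = 0.0044
Highest score → ibis.

ibis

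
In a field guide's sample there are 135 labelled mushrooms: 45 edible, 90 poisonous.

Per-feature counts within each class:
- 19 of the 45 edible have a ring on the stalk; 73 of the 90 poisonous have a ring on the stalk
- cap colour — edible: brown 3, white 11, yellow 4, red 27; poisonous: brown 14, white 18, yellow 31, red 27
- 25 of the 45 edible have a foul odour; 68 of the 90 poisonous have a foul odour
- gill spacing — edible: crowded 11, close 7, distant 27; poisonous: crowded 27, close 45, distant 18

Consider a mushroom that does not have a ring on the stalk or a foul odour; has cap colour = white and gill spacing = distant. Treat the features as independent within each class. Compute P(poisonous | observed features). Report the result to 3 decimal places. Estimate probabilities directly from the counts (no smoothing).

0.089

edible: (45/135) × (26/45) × (11/45) × (20/45) × (27/45) ≈ 0.0125542
poisonous: (90/135) × (17/90) × (18/90) × (22/90) × (18/90) ≈ 0.00123128
P(poisonous | x) = 0.00123128 / 0.01378548 ≈ 0.089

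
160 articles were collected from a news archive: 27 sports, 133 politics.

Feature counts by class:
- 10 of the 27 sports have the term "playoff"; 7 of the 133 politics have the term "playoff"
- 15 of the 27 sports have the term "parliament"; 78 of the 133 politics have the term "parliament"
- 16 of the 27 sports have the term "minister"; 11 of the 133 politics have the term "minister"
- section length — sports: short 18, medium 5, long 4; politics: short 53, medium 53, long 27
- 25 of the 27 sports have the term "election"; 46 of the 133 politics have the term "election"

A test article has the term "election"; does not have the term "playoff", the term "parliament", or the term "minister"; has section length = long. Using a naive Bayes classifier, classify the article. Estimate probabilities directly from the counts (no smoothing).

politics

sports: (27/160) × (17/27) × (12/27) × (11/27) × (4/27) × (25/27) ≈ 0.00263905
politics: (133/160) × (126/133) × (55/133) × (122/133) × (27/133) × (46/133) ≈ 0.0209743
Highest score → politics.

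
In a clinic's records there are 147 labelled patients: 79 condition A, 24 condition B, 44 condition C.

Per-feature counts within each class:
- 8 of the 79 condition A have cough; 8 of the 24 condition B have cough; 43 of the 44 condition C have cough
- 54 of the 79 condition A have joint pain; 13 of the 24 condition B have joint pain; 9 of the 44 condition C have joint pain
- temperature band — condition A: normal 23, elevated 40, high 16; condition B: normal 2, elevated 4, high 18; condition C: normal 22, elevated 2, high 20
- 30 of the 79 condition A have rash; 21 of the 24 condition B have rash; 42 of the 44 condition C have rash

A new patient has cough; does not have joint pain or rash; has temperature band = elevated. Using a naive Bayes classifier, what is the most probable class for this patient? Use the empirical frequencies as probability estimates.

condition A: (79/147) × (8/79) × (25/79) × (40/79) × (49/79) ≈ 0.00540863
condition B: (24/147) × (8/24) × (11/24) × (4/24) × (3/24) ≈ 0.000519652
condition C: (44/147) × (43/44) × (35/44) × (2/44) × (2/44) ≈ 0.000480752
Highest score → condition A.

condition A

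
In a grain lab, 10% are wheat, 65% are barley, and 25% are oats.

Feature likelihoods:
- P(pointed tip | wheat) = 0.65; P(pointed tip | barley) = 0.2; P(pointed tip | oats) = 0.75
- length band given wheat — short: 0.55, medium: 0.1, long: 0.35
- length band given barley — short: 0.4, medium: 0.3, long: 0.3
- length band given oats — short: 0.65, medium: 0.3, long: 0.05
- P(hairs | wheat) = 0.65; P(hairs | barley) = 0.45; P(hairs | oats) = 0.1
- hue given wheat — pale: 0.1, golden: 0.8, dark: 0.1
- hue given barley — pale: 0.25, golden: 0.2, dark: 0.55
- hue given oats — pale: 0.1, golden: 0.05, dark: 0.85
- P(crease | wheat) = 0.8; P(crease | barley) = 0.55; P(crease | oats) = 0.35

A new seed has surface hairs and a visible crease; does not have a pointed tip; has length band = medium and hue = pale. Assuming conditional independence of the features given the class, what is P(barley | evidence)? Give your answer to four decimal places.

0.9750

wheat: 0.1 × (1−0.65) × 0.1 × 0.65 × 0.1 × 0.8 = 0.000182
barley: 0.65 × (1−0.2) × 0.3 × 0.45 × 0.25 × 0.55 = 0.0096525
oats: 0.25 × (1−0.75) × 0.3 × 0.1 × 0.1 × 0.35 = 0.000065625
P(barley | x) = 0.0096525 / 0.009900125 ≈ 0.9750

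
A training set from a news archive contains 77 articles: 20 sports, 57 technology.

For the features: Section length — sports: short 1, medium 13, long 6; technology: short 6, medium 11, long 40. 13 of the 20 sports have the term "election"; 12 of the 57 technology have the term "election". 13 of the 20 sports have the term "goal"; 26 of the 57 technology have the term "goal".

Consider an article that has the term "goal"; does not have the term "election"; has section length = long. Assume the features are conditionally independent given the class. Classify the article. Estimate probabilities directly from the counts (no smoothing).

technology

sports: (20/77) × (6/20) × (7/20) × (13/20) ≈ 0.0177273
technology: (57/77) × (40/57) × (45/57) × (26/57) ≈ 0.187071
Highest score → technology.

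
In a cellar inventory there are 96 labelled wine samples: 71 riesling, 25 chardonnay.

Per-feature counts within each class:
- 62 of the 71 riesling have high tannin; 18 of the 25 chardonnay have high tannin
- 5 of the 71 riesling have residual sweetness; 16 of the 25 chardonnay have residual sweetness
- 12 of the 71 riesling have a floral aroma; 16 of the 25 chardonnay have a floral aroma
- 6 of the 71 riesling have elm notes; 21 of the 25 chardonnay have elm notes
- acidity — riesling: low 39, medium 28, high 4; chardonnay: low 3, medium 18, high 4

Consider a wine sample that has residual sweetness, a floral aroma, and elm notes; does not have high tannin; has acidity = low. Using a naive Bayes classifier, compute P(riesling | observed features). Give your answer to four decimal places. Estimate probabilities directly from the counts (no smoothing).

riesling: (71/96) × (9/71) × (5/71) × (12/71) × (6/71) × (39/71) ≈ 0.000051797
chardonnay: (25/96) × (7/25) × (16/25) × (16/25) × (21/25) × (3/25) = 0.00301056
P(riesling | x) = 0.000051797 / 0.003062357 ≈ 0.0169

0.0169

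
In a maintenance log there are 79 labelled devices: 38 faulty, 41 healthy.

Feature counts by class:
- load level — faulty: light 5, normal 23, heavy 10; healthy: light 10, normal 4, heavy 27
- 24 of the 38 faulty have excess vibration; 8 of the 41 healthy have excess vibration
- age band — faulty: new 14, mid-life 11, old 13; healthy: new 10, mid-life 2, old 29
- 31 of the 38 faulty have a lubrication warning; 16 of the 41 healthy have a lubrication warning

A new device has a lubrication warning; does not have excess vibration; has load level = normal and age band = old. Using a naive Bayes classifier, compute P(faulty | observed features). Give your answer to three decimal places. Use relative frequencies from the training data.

0.727

faulty: (38/79) × (23/38) × (14/38) × (13/38) × (31/38) ≈ 0.0299353
healthy: (41/79) × (4/41) × (33/41) × (29/41) × (16/41) ≈ 0.011249
P(faulty | x) = 0.0299353 / 0.0411843 ≈ 0.727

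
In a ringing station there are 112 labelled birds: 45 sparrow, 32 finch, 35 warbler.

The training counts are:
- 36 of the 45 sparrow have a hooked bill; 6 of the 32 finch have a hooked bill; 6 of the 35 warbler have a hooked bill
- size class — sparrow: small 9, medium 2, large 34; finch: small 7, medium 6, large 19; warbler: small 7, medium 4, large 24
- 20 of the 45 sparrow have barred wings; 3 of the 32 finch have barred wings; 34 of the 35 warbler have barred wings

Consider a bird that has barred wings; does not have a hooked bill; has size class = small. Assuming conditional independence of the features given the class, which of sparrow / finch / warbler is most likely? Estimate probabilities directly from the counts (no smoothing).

warbler

sparrow: (45/112) × (9/45) × (9/45) × (20/45) ≈ 0.00714286
finch: (32/112) × (26/32) × (7/32) × (3/32) = 0.0047607421875
warbler: (35/112) × (29/35) × (7/35) × (34/35) ≈ 0.0503061
Highest score → warbler.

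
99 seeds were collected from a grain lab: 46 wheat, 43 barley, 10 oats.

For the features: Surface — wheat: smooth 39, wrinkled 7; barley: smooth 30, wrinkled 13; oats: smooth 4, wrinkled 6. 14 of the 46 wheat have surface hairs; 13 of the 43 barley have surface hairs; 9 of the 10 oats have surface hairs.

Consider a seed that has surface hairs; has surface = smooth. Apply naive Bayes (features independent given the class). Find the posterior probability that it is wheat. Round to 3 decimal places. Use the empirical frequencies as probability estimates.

0.484

wheat: (46/99) × (39/46) × (14/46) ≈ 0.119895
barley: (43/99) × (30/43) × (13/43) ≈ 0.0916138
oats: (10/99) × (4/10) × (9/10) ≈ 0.0363636
P(wheat | x) = 0.119895 / 0.2478724 ≈ 0.484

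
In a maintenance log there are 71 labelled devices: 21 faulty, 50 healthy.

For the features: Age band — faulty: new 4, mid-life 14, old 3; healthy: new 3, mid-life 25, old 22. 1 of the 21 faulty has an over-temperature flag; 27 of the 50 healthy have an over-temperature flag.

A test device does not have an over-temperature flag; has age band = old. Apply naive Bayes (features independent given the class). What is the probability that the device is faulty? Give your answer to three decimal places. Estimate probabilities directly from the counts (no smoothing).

0.220

faulty: (21/71) × (3/21) × (20/21) ≈ 0.0402414
healthy: (50/71) × (22/50) × (23/50) ≈ 0.142535
P(faulty | x) = 0.0402414 / 0.1827764 ≈ 0.220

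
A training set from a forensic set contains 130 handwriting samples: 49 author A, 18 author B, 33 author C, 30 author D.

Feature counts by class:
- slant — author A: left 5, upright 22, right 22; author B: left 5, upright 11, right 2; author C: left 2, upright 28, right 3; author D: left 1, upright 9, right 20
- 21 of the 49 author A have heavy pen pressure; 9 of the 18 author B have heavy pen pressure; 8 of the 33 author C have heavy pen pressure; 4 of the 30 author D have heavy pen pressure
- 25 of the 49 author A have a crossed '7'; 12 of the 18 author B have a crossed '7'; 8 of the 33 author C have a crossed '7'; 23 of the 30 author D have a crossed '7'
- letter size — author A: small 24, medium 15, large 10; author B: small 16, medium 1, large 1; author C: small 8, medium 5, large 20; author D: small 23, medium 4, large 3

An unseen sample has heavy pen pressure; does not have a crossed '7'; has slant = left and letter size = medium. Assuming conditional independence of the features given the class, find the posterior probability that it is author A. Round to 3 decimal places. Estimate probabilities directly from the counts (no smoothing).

author A: (49/130) × (5/49) × (21/49) × (24/49) × (15/49) ≈ 0.0024715
author B: (18/130) × (5/18) × (9/18) × (6/18) × (1/18) ≈ 0.000356125
author C: (33/130) × (2/33) × (8/33) × (25/33) × (5/33) ≈ 0.0004281
author D: (30/130) × (1/30) × (4/30) × (7/30) × (4/30) ≈ 0.0000319088
P(author A | x) = 0.0024715 / 0.0032876338 ≈ 0.752

0.752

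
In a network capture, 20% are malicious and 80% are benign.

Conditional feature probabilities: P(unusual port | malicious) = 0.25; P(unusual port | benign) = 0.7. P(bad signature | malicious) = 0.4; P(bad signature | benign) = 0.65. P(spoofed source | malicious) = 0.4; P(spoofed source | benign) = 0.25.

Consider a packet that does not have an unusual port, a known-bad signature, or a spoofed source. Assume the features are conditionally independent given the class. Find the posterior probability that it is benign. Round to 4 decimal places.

0.5385

malicious: 0.2 × (1−0.25) × (1−0.4) × (1−0.4) = 0.054
benign: 0.8 × (1−0.7) × (1−0.65) × (1−0.25) = 0.063
P(benign | x) = 0.063 / 0.117 ≈ 0.5385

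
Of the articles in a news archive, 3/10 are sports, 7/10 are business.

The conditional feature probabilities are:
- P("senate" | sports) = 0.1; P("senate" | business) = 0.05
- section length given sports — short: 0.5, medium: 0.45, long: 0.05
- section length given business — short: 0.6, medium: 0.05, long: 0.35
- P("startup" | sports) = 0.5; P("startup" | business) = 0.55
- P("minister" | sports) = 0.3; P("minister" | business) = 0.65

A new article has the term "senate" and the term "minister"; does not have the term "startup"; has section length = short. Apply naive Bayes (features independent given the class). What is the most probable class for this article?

business

sports: 0.3 × 0.1 × 0.5 × (1−0.5) × 0.3 = 0.00225
business: 0.7 × 0.05 × 0.6 × (1−0.55) × 0.65 = 0.0061425
Highest score → business.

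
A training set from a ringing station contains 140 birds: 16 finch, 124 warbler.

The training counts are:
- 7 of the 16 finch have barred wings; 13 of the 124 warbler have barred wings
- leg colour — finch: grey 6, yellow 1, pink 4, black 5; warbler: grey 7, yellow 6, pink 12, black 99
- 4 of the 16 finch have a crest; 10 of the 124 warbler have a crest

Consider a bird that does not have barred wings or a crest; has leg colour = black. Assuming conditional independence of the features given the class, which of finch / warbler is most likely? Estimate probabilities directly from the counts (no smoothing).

finch: (16/140) × (9/16) × (5/16) × (12/16) ≈ 0.015067
warbler: (124/140) × (111/124) × (99/124) × (114/124) ≈ 0.581958
Highest score → warbler.

warbler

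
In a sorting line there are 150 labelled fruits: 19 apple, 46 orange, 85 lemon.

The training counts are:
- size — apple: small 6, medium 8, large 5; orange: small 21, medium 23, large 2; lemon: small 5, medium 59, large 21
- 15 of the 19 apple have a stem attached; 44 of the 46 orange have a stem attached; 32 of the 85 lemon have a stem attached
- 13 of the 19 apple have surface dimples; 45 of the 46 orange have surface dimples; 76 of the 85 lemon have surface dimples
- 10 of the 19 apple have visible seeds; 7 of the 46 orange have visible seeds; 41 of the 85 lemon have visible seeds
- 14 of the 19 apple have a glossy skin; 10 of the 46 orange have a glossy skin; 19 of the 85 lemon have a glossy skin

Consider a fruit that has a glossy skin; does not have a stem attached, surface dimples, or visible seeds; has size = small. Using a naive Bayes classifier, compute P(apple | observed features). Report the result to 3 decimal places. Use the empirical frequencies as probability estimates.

apple: (19/150) × (6/19) × (4/19) × (6/19) × (9/19) × (14/19) ≈ 0.00092817
orange: (46/150) × (21/46) × (2/46) × (1/46) × (39/46) × (10/46) ≈ 0.0000243888
lemon: (85/150) × (5/85) × (53/85) × (9/85) × (44/85) × (19/85) ≈ 0.000254641
P(apple | x) = 0.00092817 / 0.0012071998 ≈ 0.769

0.769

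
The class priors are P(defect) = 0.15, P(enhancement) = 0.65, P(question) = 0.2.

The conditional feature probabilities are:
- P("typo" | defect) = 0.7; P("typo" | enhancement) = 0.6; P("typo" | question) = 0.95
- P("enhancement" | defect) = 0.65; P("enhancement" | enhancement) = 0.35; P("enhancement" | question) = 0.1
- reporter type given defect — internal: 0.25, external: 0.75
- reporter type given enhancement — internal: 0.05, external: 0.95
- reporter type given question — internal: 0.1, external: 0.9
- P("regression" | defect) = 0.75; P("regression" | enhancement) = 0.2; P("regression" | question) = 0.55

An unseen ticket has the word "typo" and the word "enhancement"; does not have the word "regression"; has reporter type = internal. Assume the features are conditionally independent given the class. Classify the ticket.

defect: 0.15 × 0.7 × 0.65 × 0.25 × (1−0.75) = 0.004265625
enhancement: 0.65 × 0.6 × 0.35 × 0.05 × (1−0.2) = 0.00546
question: 0.2 × 0.95 × 0.1 × 0.1 × (1−0.55) = 0.000855
Highest score → enhancement.

enhancement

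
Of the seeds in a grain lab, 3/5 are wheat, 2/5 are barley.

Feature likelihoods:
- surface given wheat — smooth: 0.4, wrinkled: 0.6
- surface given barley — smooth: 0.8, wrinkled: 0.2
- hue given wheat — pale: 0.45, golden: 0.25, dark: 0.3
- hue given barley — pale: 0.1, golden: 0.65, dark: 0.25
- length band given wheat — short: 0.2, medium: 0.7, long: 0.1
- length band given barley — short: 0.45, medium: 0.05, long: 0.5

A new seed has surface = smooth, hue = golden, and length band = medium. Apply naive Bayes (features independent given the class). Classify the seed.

wheat

wheat: 0.6 × 0.4 × 0.25 × 0.7 = 0.042
barley: 0.4 × 0.8 × 0.65 × 0.05 = 0.0104
Highest score → wheat.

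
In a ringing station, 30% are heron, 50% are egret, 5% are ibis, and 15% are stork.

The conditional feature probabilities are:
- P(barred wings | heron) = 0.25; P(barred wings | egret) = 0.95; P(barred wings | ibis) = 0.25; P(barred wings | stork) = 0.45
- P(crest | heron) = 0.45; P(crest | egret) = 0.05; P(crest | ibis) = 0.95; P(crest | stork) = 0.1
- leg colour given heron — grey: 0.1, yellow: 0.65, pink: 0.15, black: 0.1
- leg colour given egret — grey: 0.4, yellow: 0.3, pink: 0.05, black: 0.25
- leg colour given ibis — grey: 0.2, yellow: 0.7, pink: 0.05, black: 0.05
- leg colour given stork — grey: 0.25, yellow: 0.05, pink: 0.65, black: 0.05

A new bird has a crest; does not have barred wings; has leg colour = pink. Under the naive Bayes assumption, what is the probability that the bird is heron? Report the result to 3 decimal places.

heron: 0.3 × (1−0.25) × 0.45 × 0.15 = 0.0151875
egret: 0.5 × (1−0.95) × 0.05 × 0.05 = 0.0000625
ibis: 0.05 × (1−0.25) × 0.95 × 0.05 = 0.00178125
stork: 0.15 × (1−0.45) × 0.1 × 0.65 = 0.0053625
P(heron | x) = 0.0151875 / 0.02239375 ≈ 0.678

0.678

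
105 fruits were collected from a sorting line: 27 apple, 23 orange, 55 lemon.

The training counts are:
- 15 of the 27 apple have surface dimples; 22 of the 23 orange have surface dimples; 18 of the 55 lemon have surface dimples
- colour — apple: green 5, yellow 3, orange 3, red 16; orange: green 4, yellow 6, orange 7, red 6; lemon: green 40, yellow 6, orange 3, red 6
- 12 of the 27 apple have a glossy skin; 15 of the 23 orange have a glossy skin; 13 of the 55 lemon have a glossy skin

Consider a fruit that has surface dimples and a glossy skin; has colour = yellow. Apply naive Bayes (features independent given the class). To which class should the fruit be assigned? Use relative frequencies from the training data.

apple: (27/105) × (15/27) × (3/27) × (12/27) ≈ 0.00705467
orange: (23/105) × (22/23) × (6/23) × (15/23) ≈ 0.0356468
lemon: (55/105) × (18/55) × (6/55) × (13/55) ≈ 0.00442031
Highest score → orange.

orange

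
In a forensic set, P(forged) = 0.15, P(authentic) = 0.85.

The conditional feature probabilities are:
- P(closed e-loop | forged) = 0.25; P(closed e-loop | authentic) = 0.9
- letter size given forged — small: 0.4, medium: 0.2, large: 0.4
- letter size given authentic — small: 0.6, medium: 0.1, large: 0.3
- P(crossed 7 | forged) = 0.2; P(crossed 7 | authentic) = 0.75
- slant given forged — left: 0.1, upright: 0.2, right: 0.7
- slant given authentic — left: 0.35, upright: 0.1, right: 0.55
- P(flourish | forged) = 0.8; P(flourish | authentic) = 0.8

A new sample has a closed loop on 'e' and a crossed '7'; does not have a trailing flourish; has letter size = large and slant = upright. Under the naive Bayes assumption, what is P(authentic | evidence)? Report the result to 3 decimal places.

forged: 0.15 × 0.25 × 0.4 × 0.2 × 0.2 × (1−0.8) = 0.00012
authentic: 0.85 × 0.9 × 0.3 × 0.75 × 0.1 × (1−0.8) = 0.0034425
P(authentic | x) = 0.0034425 / 0.0035625 ≈ 0.966

0.966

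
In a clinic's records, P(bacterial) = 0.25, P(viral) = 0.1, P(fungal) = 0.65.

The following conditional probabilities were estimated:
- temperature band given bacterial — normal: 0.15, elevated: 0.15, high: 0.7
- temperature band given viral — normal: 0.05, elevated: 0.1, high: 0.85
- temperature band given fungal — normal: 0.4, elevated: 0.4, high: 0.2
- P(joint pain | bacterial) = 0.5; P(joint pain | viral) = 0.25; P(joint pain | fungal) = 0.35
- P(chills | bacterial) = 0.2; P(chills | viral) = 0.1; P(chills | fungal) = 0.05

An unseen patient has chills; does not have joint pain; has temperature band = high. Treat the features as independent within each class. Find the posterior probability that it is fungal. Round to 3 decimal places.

bacterial: 0.25 × 0.7 × (1−0.5) × 0.2 = 0.0175
viral: 0.1 × 0.85 × (1−0.25) × 0.1 = 0.006375
fungal: 0.65 × 0.2 × (1−0.35) × 0.05 = 0.004225
P(fungal | x) = 0.004225 / 0.0281 ≈ 0.150

0.150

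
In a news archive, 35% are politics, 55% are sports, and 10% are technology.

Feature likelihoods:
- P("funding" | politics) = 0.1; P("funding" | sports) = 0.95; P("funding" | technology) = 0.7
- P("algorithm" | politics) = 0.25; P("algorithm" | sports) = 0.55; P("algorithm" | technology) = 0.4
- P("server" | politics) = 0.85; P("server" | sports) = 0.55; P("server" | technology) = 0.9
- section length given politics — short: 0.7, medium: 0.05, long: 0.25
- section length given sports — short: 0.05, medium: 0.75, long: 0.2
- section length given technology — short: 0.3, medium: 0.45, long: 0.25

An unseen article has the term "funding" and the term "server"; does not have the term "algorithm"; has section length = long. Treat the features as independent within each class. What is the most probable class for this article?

sports

politics: 0.35 × 0.1 × (1−0.25) × 0.85 × 0.25 = 0.005578125
sports: 0.55 × 0.95 × (1−0.55) × 0.55 × 0.2 = 0.02586375
technology: 0.1 × 0.7 × (1−0.4) × 0.9 × 0.25 = 0.00945
Highest score → sports.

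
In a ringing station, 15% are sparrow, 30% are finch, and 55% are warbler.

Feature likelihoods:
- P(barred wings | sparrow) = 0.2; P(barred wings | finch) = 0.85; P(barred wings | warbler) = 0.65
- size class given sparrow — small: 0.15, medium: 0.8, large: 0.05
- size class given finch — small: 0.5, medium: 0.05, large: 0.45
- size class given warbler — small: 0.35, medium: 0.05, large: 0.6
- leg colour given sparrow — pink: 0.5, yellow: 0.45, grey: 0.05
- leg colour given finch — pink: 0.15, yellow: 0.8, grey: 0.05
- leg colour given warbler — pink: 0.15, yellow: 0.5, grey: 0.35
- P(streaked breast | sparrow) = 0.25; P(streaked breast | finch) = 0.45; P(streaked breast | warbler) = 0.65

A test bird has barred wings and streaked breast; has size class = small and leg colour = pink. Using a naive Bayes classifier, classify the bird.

sparrow: 0.15 × 0.2 × 0.15 × 0.5 × 0.25 = 0.0005625
finch: 0.3 × 0.85 × 0.5 × 0.15 × 0.45 = 0.00860625
warbler: 0.55 × 0.65 × 0.35 × 0.15 × 0.65 = 0.0121996875
Highest score → warbler.

warbler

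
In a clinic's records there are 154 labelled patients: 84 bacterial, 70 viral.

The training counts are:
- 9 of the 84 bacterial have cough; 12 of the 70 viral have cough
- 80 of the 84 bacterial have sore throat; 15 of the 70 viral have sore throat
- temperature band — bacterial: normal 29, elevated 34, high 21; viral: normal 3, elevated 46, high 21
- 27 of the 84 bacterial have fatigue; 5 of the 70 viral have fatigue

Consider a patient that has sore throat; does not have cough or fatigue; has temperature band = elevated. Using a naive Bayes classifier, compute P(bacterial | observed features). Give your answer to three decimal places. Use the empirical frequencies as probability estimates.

0.721

bacterial: (84/154) × (75/84) × (80/84) × (34/84) × (57/84) ≈ 0.127393
viral: (70/154) × (58/70) × (15/70) × (46/70) × (65/70) ≈ 0.0492465
P(bacterial | x) = 0.127393 / 0.1766395 ≈ 0.721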